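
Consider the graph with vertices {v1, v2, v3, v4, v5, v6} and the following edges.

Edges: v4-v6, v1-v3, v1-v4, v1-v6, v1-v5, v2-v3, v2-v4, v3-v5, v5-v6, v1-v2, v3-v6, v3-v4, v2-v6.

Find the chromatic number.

5

v1, v2, v3, v4, v6 are pairwise adjacent (a clique of size 5), so at least 5 colors are needed.
One proper 5-coloring: v1=3, v2=5, v3=1, v4=4, v5=4, v6=2. Each edge has distinct colors on its endpoints.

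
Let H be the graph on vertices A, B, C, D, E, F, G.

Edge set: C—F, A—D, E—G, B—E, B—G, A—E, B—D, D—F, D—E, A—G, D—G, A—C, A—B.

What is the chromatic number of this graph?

5

A, B, D, E, G are mutually adjacent (a clique of size 5), so at least 5 colors are needed.
5 colors suffice: A=2, B=4, C=1, D=1, E=5, F=2, G=3. No two adjacent vertices share a color.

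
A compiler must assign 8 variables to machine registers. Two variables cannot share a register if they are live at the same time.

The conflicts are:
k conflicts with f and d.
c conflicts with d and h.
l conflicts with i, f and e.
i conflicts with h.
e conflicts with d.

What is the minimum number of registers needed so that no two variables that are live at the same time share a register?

3

The cycle f-l-e-d-k-f has odd length 5, so it cannot be 2-colored; at least 3 registers are needed.
3 registers suffice: register 1 → {l, d, h}; register 2 → {c, i, f, e}; register 3 → {k}. Each listed conflict is separated.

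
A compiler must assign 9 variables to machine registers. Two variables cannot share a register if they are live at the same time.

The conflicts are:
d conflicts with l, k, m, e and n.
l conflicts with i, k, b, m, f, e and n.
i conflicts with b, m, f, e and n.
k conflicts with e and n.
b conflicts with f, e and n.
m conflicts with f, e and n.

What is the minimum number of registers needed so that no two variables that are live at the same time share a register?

4

d, l, k, e all conflict with each other, so at least 4 registers are needed.
4 registers suffice: d=2, l=1, i=2, k=4, b=4, m=4, f=3, e=3, n=3. No two conflicting variables share a register.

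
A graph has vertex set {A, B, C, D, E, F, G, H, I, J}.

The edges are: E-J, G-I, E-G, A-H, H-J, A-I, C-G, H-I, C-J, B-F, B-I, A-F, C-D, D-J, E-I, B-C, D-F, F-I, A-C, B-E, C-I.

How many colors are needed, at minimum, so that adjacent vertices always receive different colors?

3

B, E, I are mutually adjacent, so at least 3 colors are needed.
A valid assignment using 3 colors: A=3, B=3, C=2, D=3, E=2, F=2, G=3, H=2, I=1, J=1. Every edge joins two different colors.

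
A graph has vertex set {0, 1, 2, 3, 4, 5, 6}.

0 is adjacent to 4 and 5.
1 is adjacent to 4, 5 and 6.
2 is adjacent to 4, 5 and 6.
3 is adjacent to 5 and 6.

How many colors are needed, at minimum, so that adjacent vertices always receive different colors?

3 and 6 are adjacent, so at least 2 colors are needed.
2 colors suffice: color a → {4, 5, 6}; color b → {0, 1, 2, 3}. Each edge has distinct colors on its endpoints.

2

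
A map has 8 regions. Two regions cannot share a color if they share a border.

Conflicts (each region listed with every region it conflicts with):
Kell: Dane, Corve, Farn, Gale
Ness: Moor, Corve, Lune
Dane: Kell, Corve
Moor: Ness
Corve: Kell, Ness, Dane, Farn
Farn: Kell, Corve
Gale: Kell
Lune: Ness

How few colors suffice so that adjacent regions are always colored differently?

Kell, Corve, Farn pairwise conflict, so at least 3 colors are needed.
3 colors suffice: color 1 → {Kell, Ness}; color 2 → {Moor, Corve, Gale, Lune}; color 3 → {Dane, Farn}. No two conflicting regions share a color.

3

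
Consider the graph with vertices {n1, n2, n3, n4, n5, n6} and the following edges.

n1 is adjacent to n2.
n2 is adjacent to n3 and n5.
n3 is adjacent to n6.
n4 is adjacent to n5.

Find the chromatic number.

n1 and n2 are adjacent, so at least 2 colors are needed.
2 colors suffice: color R → {n2, n4, n6}; color B → {n1, n3, n5}. Each edge has distinct colors on its endpoints.

2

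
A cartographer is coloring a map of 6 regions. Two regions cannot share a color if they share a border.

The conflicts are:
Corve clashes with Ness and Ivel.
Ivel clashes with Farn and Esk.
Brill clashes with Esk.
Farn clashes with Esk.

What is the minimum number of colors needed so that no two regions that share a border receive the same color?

Ivel, Farn, Esk are mutually in conflict, so at least 3 colors are needed.
A valid assignment using 3 colors: Corve=1, Ness=2, Ivel=2, Brill=2, Farn=3, Esk=1. No two conflicting regions share a color.

3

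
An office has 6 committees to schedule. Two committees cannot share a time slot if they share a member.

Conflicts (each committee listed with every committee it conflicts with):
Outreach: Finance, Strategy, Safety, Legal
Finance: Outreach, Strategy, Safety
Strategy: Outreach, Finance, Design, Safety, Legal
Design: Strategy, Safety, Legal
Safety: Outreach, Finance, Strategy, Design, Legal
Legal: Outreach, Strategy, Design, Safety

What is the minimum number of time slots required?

Outreach, Finance, Strategy, Safety all conflict with each other, so at least 4 time slots are needed.
Using 4 time slots: Outreach=3, Finance=4, Strategy=1, Design=3, Safety=2, Legal=4. Each listed conflict is separated.

4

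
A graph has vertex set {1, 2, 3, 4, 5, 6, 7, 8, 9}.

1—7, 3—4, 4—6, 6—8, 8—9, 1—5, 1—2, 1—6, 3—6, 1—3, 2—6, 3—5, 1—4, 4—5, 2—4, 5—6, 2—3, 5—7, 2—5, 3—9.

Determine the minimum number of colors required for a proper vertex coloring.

6

1, 2, 3, 4, 5, 6 form a clique, so at least 6 colors are needed.
A valid assignment using 6 colors: 1=c, 2=f, 3=a, 4=e, 5=d, 6=b, 7=a, 8=a, 9=b. Every edge joins two different colors.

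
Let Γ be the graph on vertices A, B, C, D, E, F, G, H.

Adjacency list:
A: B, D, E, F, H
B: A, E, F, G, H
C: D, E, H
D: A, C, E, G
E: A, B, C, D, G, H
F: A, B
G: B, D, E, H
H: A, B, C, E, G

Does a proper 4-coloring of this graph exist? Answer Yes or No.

Yes

The chromatic number is 4. A, B, E, H are mutually adjacent (a clique of size 4), so at least 4 colors are needed.
4 colors suffice: color 1 → {E, F}; color 2 → {A, C, G}; color 3 → {D, H}; color 4 → {B}.
That is already a proper 4-coloring.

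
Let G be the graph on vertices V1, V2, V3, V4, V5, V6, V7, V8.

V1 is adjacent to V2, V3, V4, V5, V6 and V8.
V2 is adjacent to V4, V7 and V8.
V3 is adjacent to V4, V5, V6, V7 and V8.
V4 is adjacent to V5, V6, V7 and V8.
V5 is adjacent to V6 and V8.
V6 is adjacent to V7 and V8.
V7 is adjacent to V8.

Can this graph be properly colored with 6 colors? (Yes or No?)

The chromatic number is 6. V1, V3, V4, V5, V6, V8 are mutually adjacent (a clique of size 6), so at least 6 colors are needed.
6 colors suffice: V1=3, V2=4, V3=4, V4=2, V5=6, V6=5, V7=3, V8=1.
That is already a proper 6-coloring.

Yes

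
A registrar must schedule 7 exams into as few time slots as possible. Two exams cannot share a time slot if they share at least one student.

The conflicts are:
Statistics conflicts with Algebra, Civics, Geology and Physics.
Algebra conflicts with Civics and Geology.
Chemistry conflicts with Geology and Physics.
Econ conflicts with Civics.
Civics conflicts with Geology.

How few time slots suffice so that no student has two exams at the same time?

Statistics, Algebra, Civics, Geology are mutually in conflict, so at least 4 time slots are needed.
A valid assignment using 4 time slots: Statistics=3, Algebra=4, Chemistry=2, Econ=1, Civics=2, Geology=1, Physics=1. Every pair that conflicts lands in different time slots.

4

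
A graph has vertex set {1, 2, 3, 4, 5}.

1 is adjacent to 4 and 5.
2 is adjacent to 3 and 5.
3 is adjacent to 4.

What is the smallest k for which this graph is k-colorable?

3

The cycle 1-5-2-3-4-1 has odd length 5, so it cannot be 2-colored; at least 3 colors are needed.
3 colors suffice: 1=c, 2=a, 3=b, 4=a, 5=b. No two adjacent vertices share a color.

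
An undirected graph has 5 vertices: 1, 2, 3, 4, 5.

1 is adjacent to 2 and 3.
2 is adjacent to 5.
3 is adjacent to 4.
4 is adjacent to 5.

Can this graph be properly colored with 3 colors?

The chromatic number is 3. The cycle 4-3-1-2-5-4 has odd length 5, so it cannot be 2-colored; at least 3 colors are needed.
3 colors suffice: color red → {1, 4}; color blue → {2, 3}; color green → {5}.
That is already a proper 3-coloring.

Yes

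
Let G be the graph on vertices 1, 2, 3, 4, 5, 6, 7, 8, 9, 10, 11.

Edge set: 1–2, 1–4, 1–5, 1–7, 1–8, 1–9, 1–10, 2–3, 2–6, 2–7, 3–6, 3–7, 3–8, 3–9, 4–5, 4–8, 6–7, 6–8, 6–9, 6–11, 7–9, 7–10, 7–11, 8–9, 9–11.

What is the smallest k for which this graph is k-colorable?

2, 3, 6, 7 form a clique, so at least 4 colors are needed.
4 colors suffice: 1=a, 2=c, 3=d, 4=c, 5=b, 6=a, 7=b, 8=b, 9=c, 10=c, 11=d. Every edge joins two different colors.

4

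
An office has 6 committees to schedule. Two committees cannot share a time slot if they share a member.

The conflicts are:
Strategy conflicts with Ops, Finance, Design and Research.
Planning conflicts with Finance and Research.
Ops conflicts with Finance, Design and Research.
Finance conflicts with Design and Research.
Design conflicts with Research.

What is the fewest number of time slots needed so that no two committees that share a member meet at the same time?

Strategy, Ops, Finance, Design, Research pairwise conflict, so at least 5 time slots are needed.
5 time slots suffice: Strategy=5, Planning=3, Ops=3, Finance=1, Design=4, Research=2. No two conflicting committees share a time slot.

5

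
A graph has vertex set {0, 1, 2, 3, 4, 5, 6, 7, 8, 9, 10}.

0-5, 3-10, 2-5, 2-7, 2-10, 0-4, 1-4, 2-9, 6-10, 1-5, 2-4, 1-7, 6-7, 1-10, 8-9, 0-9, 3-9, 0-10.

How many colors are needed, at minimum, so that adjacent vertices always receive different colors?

2

8 and 9 are adjacent, so at least 2 colors are needed.
One proper 2-coloring: 0=a, 1=a, 2=a, 3=a, 4=b, 5=b, 6=a, 7=b, 8=a, 9=b, 10=b. No two adjacent vertices share a color.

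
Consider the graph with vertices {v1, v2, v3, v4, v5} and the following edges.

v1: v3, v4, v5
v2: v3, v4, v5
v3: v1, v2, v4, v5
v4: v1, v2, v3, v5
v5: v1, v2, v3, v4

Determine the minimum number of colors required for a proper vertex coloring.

v1, v3, v4, v5 are pairwise adjacent (a clique of size 4), so at least 4 colors are needed.
4 colors suffice: color 1 → {v5}; color 2 → {v3}; color 3 → {v4}; color 4 → {v1, v2}. Each edge has distinct colors on its endpoints.

4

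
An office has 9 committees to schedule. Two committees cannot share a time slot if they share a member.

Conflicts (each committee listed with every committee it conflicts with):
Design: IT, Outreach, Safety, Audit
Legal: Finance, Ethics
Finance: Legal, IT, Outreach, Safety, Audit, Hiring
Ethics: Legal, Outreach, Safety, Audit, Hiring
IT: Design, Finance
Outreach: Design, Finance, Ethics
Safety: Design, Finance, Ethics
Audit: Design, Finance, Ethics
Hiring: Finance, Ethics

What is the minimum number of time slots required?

Design and Outreach conflict, so at least 2 time slots are needed.
Using 2 time slots: Design=1, Legal=2, Finance=1, Ethics=1, IT=2, Outreach=2, Safety=2, Audit=2, Hiring=2. Every pair that conflicts lands in different time slots.

2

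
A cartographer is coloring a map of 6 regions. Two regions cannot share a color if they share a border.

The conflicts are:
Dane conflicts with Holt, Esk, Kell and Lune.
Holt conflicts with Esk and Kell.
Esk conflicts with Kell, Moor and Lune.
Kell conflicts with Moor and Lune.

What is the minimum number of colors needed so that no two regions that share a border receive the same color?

4

Dane, Esk, Kell, Lune all conflict with each other, so at least 4 colors are needed.
4 colors suffice: color 1 → {Esk}; color 2 → {Kell}; color 3 → {Dane, Moor}; color 4 → {Holt, Lune}. Each listed conflict is separated.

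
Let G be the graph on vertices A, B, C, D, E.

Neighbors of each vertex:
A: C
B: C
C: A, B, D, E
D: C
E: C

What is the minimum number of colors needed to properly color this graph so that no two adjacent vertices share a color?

C and D are adjacent, so at least 2 colors are needed.
2 colors suffice: color 1 → {C}; color 2 → {A, B, D, E}. Every edge joins two different colors.

2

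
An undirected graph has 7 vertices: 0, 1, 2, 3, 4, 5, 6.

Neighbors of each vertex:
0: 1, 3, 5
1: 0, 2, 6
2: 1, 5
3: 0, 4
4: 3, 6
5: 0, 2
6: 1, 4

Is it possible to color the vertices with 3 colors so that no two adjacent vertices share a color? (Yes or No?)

The chromatic number is 3. The cycle 1-6-4-3-0-1 has odd length 5, so it cannot be 2-colored; at least 3 colors are needed.
3 colors suffice: color a → {1, 4, 5}; color b → {0, 2, 6}; color c → {3}.
That is already a proper 3-coloring.

Yes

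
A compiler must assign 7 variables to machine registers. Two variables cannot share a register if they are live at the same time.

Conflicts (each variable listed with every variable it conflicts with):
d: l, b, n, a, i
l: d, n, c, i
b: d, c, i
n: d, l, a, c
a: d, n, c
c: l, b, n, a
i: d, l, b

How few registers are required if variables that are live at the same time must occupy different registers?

l, n, c pairwise conflict, so at least 3 registers are needed.
3 registers suffice: register 1 → {d, c}; register 2 → {n, i}; register 3 → {l, b, a}. Every pair that conflicts lands in different registers.

3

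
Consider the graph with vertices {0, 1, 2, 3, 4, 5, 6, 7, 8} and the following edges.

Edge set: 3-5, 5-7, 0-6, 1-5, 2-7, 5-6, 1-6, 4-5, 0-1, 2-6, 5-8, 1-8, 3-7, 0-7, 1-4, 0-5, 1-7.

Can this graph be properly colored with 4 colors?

The chromatic number is 4. 0, 1, 5, 6 form a clique, so at least 4 colors are needed.
4 colors suffice: color a → {2, 5}; color b → {1, 3}; color c → {4, 6, 7, 8}; color d → {0}.
That is already a proper 4-coloring.

Yes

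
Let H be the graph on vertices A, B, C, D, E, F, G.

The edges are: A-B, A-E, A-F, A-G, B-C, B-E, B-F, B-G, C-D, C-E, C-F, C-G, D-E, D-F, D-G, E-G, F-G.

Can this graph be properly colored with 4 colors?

Yes

The chromatic number is 4. A, B, F, G form a clique, so at least 4 colors are needed.
4 colors suffice: color red → {G}; color blue → {E, F}; color green → {A, C}; color yellow → {B, D}.
That is already a proper 4-coloring.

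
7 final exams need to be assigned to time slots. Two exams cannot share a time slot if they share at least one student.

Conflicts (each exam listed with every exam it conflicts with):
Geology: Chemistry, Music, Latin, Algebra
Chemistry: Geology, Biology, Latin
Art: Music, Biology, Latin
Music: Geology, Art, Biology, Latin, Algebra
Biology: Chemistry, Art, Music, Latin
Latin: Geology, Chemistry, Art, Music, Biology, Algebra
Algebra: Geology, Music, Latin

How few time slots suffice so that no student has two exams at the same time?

4

Art, Music, Biology, Latin are mutually in conflict, so at least 4 time slots are needed.
A valid assignment using 4 time slots: Geology=3, Chemistry=2, Art=4, Music=2, Biology=3, Latin=1, Algebra=4. Each listed conflict is separated.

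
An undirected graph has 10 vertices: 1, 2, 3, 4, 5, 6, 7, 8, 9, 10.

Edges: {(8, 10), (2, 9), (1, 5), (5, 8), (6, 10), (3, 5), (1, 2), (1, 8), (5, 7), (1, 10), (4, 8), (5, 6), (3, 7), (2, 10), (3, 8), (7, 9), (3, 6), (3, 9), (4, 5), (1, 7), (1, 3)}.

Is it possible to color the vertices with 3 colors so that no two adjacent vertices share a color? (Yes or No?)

1, 3, 5, 7 are mutually adjacent (a clique of size 4), so at least 4 colors are needed.
So 3 colors are not enough.

No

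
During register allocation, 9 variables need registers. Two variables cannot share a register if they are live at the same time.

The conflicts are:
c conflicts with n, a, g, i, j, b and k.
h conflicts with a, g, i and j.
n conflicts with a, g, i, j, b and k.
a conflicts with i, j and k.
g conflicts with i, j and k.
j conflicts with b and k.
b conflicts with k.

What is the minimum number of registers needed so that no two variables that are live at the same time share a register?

5

c, n, g, j, k are mutually in conflict, so at least 5 registers are needed.
5 registers suffice: register 1 → {c, h}; register 2 → {i, j}; register 3 → {n}; register 4 → {k}; register 5 → {a, g, b}. Every pair that conflicts lands in different registers.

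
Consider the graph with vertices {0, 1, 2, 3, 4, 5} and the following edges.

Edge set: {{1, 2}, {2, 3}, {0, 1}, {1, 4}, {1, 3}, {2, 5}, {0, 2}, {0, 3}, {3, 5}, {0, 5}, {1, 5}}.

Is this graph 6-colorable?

Yes

The chromatic number is 5. 0, 1, 2, 3, 5 are mutually adjacent (a clique of size 5), so at least 5 colors are needed.
5 colors suffice: 0=e, 1=a, 2=b, 3=c, 4=b, 5=d.
Since 6 ≥ 5, a proper 6-coloring certainly exists.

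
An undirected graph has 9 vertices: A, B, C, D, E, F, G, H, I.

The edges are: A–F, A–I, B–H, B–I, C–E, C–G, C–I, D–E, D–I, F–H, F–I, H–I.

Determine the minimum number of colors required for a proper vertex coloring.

3

F, H, I form a triangle, so at least 3 colors are needed.
3 colors suffice: color 1 → {E, G, I}; color 2 → {B, C, D, F}; color 3 → {A, H}. Every edge joins two different colors.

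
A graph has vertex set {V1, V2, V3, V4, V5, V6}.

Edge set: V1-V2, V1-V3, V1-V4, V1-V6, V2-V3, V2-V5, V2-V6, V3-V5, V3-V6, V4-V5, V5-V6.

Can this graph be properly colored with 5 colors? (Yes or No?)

The chromatic number is 4. V1, V2, V3, V6 form a clique, so at least 4 colors are needed.
A valid assignment using 4 colors: V1=1, V2=2, V3=4, V4=2, V5=1, V6=3.
Since 5 ≥ 4, a proper 5-coloring certainly exists.

Yes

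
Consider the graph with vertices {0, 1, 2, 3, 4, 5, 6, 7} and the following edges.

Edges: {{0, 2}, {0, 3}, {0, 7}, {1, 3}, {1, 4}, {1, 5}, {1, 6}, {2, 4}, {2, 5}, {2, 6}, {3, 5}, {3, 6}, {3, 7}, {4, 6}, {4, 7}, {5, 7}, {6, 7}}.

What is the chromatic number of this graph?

4, 6, 7 form a triangle, so at least 3 colors are needed.
3 colors suffice: 0=blue, 1=red, 2=red, 3=green, 4=green, 5=blue, 6=blue, 7=red. No two adjacent vertices share a color.

3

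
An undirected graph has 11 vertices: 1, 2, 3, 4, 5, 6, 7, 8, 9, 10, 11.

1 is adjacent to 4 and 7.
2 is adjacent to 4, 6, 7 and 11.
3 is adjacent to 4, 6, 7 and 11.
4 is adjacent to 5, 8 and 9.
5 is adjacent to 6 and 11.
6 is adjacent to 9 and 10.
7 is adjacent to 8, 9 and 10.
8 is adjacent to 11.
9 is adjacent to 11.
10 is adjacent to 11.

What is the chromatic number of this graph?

2

1 and 7 are adjacent, so at least 2 colors are needed.
2 colors suffice: color red → {4, 6, 7, 11}; color blue → {1, 2, 3, 5, 8, 9, 10}. Each edge has distinct colors on its endpoints.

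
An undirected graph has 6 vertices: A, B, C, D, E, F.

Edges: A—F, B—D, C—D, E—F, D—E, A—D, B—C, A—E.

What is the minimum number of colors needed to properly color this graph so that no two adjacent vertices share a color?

B, C, D are pairwise adjacent, so at least 3 colors are needed.
3 colors suffice: A=2, B=3, C=2, D=1, E=3, F=1. Every edge joins two different colors.

3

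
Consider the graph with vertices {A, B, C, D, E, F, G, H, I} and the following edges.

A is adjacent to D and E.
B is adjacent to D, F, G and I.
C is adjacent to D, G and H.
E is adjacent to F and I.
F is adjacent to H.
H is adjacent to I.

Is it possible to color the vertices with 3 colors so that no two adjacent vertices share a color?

The chromatic number is 3. The cycle B-D-A-E-F-B has odd length 5, so it cannot be 2-colored; at least 3 colors are needed.
3 colors suffice: color 1 → {B, C, E}; color 2 → {D, F, G, I}; color 3 → {A, H}.
That is already a proper 3-coloring.

Yes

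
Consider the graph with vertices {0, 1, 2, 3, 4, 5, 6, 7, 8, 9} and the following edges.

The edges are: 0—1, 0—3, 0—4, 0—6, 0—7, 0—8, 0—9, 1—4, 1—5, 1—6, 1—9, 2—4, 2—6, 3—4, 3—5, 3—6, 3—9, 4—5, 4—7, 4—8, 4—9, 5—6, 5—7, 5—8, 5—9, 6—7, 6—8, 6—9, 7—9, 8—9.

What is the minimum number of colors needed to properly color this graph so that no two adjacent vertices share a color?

4

3, 4, 5, 9 are pairwise adjacent (a clique of size 4), so at least 4 colors are needed.
4 colors suffice: color a → {4, 6}; color b → {2, 9}; color c → {0, 5}; color d → {1, 3, 7, 8}. Each edge has distinct colors on its endpoints.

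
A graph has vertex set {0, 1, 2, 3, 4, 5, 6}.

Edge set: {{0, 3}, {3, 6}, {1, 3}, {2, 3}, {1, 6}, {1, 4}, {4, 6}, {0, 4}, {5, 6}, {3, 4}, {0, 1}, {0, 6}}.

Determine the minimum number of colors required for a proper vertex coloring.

0, 1, 3, 4, 6 are pairwise adjacent (a clique of size 5), so at least 5 colors are needed.
5 colors suffice: color a → {2, 6}; color b → {3, 5}; color c → {0}; color d → {4}; color e → {1}. Every edge joins two different colors.

5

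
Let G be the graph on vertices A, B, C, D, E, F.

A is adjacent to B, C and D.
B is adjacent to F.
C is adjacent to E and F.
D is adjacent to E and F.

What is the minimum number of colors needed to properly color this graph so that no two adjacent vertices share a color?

A and B are adjacent, so at least 2 colors are needed.
2 colors suffice: color red → {B, C, D}; color blue → {A, E, F}. Every edge joins two different colors.

2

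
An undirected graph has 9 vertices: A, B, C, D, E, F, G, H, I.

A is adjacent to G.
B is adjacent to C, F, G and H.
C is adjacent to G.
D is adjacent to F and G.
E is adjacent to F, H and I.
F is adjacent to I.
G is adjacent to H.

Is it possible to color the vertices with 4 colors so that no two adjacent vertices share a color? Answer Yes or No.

The chromatic number is 3. B, G, H are pairwise adjacent, so at least 3 colors are needed.
3 colors suffice: color 1 → {F, G}; color 2 → {A, B, D, E}; color 3 → {C, H, I}.
Since 4 ≥ 3, a proper 4-coloring certainly exists.

Yes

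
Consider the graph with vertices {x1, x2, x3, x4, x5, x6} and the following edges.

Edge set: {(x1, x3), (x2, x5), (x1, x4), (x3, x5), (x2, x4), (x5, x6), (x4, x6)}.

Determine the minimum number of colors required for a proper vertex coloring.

The cycle x1-x4-x6-x5-x3-x1 has odd length 5, so it cannot be 2-colored; at least 3 colors are needed.
One proper 3-coloring: x1=B, x2=B, x3=G, x4=R, x5=R, x6=B. Every edge joins two different colors.

3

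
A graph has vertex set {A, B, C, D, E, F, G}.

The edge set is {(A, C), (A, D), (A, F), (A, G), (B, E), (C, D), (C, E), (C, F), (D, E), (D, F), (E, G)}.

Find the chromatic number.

4

A, C, D, F form a clique, so at least 4 colors are needed.
One proper 4-coloring: A=2, B=1, C=3, D=1, E=2, F=4, G=1. No two adjacent vertices share a color.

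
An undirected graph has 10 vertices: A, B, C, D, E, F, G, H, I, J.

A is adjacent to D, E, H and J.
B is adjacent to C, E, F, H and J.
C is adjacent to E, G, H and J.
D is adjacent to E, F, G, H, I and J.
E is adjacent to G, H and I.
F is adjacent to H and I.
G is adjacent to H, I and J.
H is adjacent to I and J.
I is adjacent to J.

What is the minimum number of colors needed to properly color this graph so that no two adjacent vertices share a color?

5

D, E, G, H, I are mutually adjacent (a clique of size 5), so at least 5 colors are needed.
A valid assignment using 5 colors: A=4, B=3, C=4, D=3, E=2, F=2, G=5, H=1, I=4, J=2. No two adjacent vertices share a color.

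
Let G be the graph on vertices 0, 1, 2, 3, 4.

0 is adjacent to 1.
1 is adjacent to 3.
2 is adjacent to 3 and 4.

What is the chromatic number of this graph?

2 and 3 are adjacent, so at least 2 colors are needed.
2 colors suffice: color red → {0, 3, 4}; color blue → {1, 2}. No two adjacent vertices share a color.

2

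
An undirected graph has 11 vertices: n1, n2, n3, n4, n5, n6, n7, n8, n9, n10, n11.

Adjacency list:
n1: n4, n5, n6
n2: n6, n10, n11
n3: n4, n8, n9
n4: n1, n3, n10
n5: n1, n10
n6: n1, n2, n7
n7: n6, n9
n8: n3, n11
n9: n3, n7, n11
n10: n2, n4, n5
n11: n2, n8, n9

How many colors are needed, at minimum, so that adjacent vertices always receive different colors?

The cycle n6-n2-n10-n4-n1-n6 has odd length 5, so it cannot be 2-colored; at least 3 colors are needed.
3 colors suffice: color red → {n3, n6, n10, n11}; color blue → {n2, n4, n5, n8, n9}; color green → {n1, n7}. Each edge has distinct colors on its endpoints.

3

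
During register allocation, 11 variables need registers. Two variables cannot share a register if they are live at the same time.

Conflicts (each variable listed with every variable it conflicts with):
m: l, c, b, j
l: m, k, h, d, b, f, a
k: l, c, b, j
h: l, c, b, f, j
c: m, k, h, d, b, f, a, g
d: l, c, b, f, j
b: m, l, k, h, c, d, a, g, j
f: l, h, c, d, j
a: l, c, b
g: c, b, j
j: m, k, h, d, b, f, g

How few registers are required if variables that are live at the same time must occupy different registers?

c, d, b pairwise conflict, so at least 3 registers are needed.
3 registers suffice: m=3, l=2, k=3, h=3, c=2, d=3, b=1, f=1, a=3, g=3, j=2. No two conflicting variables share a register.

3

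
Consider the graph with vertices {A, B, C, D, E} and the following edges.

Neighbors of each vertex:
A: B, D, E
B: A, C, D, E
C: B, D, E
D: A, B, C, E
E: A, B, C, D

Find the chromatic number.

4

A, B, D, E form a clique, so at least 4 colors are needed.
4 colors suffice: color red → {D}; color blue → {B}; color green → {E}; color yellow → {A, C}. Each edge has distinct colors on its endpoints.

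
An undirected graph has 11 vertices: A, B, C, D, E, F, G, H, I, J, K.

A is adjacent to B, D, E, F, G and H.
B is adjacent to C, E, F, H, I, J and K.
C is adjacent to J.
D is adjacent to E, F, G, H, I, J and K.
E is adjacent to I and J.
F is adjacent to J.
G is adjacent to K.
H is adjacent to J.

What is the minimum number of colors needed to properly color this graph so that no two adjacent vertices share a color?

D, H, J are mutually adjacent, so at least 3 colors are needed.
One proper 3-coloring: A=2, B=1, C=3, D=1, E=3, F=3, G=3, H=3, I=2, J=2, K=2. Each edge has distinct colors on its endpoints.

3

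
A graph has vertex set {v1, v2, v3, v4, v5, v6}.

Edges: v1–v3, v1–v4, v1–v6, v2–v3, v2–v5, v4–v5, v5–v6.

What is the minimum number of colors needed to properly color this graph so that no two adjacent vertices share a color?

3

The cycle v3-v1-v4-v5-v2-v3 has odd length 5, so it cannot be 2-colored; at least 3 colors are needed.
3 colors suffice: color red → {v1, v5}; color blue → {v2, v4, v6}; color green → {v3}. No two adjacent vertices share a color.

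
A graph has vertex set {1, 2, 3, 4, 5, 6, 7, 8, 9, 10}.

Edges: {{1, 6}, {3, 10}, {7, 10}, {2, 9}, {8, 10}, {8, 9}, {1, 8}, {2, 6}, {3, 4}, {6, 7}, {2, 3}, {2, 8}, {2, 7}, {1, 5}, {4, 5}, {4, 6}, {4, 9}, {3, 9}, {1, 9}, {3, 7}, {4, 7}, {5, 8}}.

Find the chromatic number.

3

1, 5, 8 are pairwise adjacent, so at least 3 colors are needed.
3 colors suffice: color red → {5, 7, 9}; color blue → {1, 2, 4, 10}; color green → {3, 6, 8}. Each edge has distinct colors on its endpoints.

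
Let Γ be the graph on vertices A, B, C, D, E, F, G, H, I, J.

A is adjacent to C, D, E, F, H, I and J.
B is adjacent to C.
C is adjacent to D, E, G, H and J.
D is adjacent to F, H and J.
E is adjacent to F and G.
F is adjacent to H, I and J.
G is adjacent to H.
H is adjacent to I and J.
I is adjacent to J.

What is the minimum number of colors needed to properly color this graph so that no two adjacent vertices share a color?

A, F, H, I, J are pairwise adjacent (a clique of size 5), so at least 5 colors are needed.
5 colors suffice: color red → {B, E, H}; color blue → {A, G}; color green → {C, F}; color yellow → {J}; color purple → {D, I}. No two adjacent vertices share a color.

5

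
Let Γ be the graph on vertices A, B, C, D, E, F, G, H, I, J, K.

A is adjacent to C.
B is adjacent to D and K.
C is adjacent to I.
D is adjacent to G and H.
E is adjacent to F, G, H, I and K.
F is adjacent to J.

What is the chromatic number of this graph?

3

The cycle B-K-E-G-D-B has odd length 5, so it cannot be 2-colored; at least 3 colors are needed.
3 colors suffice: color red → {C, D, E, J}; color blue → {A, F, G, H, I, K}; color green → {B}. Each edge has distinct colors on its endpoints.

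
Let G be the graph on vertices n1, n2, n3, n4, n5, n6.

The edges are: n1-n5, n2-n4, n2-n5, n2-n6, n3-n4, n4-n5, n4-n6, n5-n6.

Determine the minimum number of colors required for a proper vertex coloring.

4

n2, n4, n5, n6 form a clique, so at least 4 colors are needed.
4 colors suffice: color 1 → {n3, n5}; color 2 → {n1, n4}; color 3 → {n2}; color 4 → {n6}. No two adjacent vertices share a color.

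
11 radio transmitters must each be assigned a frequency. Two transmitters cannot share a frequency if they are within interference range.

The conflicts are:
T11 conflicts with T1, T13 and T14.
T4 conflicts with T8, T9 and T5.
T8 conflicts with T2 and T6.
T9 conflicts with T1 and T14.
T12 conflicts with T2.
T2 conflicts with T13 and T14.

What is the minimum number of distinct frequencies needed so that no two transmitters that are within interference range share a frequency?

The cycle T8-T4-T9-T14-T2-T8 has odd length 5, so it cannot be 2-colored; at least 3 frequencies are needed.
3 frequencies suffice: frequency 1 → {T11, T9, T5, T2, T6}; frequency 2 → {T4, T12, T1, T13, T14}; frequency 3 → {T8}. Every pair that conflicts lands in different frequencies.

3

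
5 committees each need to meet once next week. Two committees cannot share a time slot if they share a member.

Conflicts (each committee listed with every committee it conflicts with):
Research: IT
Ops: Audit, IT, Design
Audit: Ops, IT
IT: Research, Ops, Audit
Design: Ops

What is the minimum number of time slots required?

3

Ops, Audit, IT pairwise conflict, so at least 3 time slots are needed.
3 time slots suffice: Research=2, Ops=2, Audit=3, IT=1, Design=1. Each listed conflict is separated.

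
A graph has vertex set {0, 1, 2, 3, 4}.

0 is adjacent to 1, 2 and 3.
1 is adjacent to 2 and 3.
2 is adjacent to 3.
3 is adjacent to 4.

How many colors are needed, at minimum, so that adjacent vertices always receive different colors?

4

0, 1, 2, 3 form a clique, so at least 4 colors are needed.
4 colors suffice: color a → {3}; color b → {2, 4}; color c → {0}; color d → {1}. Each edge has distinct colors on its endpoints.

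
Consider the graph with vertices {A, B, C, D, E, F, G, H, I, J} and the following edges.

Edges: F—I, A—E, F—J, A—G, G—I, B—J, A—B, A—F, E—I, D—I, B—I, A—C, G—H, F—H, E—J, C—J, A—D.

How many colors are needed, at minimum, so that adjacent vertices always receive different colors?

2

F and I are adjacent, so at least 2 colors are needed.
2 colors suffice: color 1 → {A, H, I, J}; color 2 → {B, C, D, E, F, G}. Every edge joins two different colors.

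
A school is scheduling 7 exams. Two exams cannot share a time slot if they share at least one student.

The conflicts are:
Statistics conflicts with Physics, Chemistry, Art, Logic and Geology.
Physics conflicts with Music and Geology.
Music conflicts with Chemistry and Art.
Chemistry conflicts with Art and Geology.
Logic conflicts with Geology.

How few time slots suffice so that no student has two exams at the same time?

Statistics, Chemistry, Geology pairwise conflict, so at least 3 time slots are needed.
A valid assignment using 3 time slots: Statistics=1, Physics=3, Music=1, Chemistry=3, Art=2, Logic=3, Geology=2. No two conflicting exams share a time slot.

3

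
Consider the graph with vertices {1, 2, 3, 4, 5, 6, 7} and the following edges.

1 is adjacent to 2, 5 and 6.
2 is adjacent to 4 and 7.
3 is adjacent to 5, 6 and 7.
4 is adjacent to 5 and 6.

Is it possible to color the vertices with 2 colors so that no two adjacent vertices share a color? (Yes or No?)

No

The cycle 2-1-5-3-7-2 has odd length 5, so it cannot be 2-colored; at least 3 colors are needed.
So 2 colors are not enough.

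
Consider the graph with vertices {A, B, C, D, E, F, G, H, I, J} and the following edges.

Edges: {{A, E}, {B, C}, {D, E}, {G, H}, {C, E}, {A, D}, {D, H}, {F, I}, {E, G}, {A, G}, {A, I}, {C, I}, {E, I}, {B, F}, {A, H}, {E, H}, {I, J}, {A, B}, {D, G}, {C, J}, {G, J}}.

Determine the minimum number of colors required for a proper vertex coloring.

A, D, E, G, H are pairwise adjacent (a clique of size 5), so at least 5 colors are needed.
5 colors suffice: color 1 → {B, E, J}; color 2 → {A, C, F}; color 3 → {G, I}; color 4 → {H}; color 5 → {D}. No two adjacent vertices share a color.

5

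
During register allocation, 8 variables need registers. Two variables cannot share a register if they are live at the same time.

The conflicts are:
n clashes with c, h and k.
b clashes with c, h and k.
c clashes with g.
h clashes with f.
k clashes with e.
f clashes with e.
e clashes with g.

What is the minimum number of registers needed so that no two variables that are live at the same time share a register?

The cycle k-e-f-h-n-k has odd length 5, so it cannot be 2-colored; at least 3 registers are needed.
Using 3 registers: n=1, b=1, c=2, h=2, k=2, f=3, e=1, g=3. Each listed conflict is separated.

3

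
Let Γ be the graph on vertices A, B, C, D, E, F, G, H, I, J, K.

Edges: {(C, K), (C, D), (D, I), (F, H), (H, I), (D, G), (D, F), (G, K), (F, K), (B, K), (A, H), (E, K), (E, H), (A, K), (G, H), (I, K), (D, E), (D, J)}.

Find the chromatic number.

2

G and K are adjacent, so at least 2 colors are needed.
2 colors suffice: color 1 → {D, H, K}; color 2 → {A, B, C, E, F, G, I, J}. Each edge has distinct colors on its endpoints.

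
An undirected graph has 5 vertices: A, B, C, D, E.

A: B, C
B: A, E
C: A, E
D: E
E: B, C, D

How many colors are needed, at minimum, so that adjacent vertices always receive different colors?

A and C are adjacent, so at least 2 colors are needed.
2 colors suffice: color 1 → {A, E}; color 2 → {B, C, D}. Every edge joins two different colors.

2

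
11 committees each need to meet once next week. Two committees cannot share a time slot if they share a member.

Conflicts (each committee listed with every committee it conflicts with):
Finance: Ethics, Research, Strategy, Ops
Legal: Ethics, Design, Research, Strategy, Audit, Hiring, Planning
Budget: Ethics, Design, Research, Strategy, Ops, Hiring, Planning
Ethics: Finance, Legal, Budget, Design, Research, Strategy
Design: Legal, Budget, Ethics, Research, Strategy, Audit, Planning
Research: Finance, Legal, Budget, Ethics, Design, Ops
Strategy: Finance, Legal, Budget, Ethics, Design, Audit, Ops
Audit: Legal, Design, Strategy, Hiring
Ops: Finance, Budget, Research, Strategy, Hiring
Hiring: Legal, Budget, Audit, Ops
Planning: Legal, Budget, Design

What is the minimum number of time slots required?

4

Legal, Ethics, Design, Research pairwise conflict, so at least 4 time slots are needed.
4 time slots suffice: Finance=1, Legal=1, Budget=1, Ethics=4, Design=3, Research=2, Strategy=2, Audit=4, Ops=3, Hiring=2, Planning=2. Each listed conflict is separated.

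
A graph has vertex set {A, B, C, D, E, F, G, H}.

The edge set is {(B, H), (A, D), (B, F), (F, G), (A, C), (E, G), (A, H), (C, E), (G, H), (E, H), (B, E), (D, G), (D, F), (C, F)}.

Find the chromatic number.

3

B, E, H form a triangle, so at least 3 colors are needed.
3 colors suffice: color red → {A, E, F}; color blue → {B, C, G}; color green → {D, H}. Each edge has distinct colors on its endpoints.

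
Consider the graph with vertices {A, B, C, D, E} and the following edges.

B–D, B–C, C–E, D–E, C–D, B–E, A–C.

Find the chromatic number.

4

B, C, D, E are pairwise adjacent (a clique of size 4), so at least 4 colors are needed.
A valid assignment using 4 colors: A=2, B=3, C=1, D=2, E=4. No two adjacent vertices share a color.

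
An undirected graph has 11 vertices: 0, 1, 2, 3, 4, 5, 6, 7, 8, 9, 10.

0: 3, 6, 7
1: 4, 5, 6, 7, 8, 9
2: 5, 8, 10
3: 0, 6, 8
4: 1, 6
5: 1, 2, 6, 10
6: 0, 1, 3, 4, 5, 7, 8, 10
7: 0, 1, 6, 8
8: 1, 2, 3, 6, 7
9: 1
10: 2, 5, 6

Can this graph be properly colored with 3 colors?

1, 6, 7, 8 are mutually adjacent (a clique of size 4), so at least 4 colors are needed.
So 3 colors are not enough.

No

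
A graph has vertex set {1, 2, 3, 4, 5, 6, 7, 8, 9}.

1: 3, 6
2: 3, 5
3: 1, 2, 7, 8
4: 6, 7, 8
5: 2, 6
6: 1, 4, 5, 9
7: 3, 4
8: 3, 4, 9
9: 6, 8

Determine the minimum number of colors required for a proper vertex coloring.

The cycle 3-2-5-6-1-3 has odd length 5, so it cannot be 2-colored; at least 3 colors are needed.
3 colors suffice: color a → {3, 6}; color b → {1, 5, 7, 8}; color c → {2, 4, 9}. Each edge has distinct colors on its endpoints.

3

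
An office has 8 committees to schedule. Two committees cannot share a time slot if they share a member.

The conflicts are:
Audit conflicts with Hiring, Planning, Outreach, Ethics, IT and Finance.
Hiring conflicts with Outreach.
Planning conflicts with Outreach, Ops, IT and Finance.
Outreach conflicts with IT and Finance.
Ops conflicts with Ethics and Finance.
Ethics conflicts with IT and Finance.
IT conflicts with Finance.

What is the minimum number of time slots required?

Audit, Planning, Outreach, IT, Finance are mutually in conflict, so at least 5 time slots are needed.
5 time slots suffice: time slot 1 → {Audit, Ops}; time slot 2 → {Hiring, Finance}; time slot 3 → {Planning, Ethics}; time slot 4 → {Outreach}; time slot 5 → {IT}. Every pair that conflicts lands in different time slots.

5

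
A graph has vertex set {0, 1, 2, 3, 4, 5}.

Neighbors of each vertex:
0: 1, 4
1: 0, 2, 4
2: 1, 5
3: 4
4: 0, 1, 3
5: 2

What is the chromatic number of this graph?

0, 1, 4 form a triangle, so at least 3 colors are needed.
One proper 3-coloring: 0=c, 1=b, 2=a, 3=b, 4=a, 5=b. Every edge joins two different colors.

3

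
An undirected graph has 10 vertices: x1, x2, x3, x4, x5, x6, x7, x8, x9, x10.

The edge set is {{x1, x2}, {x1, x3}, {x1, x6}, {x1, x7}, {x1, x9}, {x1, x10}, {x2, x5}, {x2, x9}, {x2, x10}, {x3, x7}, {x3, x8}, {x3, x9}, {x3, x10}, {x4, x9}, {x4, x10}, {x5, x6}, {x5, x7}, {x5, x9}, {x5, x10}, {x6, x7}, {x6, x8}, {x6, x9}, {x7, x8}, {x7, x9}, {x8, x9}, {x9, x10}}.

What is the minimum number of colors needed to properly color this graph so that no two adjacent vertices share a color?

x1, x6, x7, x9 are pairwise adjacent (a clique of size 4), so at least 4 colors are needed.
4 colors suffice: color 1 → {x9}; color 2 → {x1, x4, x5, x8}; color 3 → {x7, x10}; color 4 → {x2, x3, x6}. Each edge has distinct colors on its endpoints.

4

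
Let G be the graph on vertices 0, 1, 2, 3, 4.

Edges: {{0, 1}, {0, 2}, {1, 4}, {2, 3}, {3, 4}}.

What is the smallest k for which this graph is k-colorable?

3

The cycle 0-1-4-3-2-0 has odd length 5, so it cannot be 2-colored; at least 3 colors are needed.
3 colors suffice: color red → {0, 4}; color blue → {1, 3}; color green → {2}. Each edge has distinct colors on its endpoints.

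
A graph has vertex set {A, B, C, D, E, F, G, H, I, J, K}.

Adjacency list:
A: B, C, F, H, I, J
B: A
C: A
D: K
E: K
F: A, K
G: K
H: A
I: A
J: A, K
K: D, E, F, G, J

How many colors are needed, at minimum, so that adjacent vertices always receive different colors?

2

A and C are adjacent, so at least 2 colors are needed.
A valid assignment using 2 colors: A=1, B=2, C=2, D=2, E=2, F=2, G=2, H=2, I=2, J=2, K=1. Each edge has distinct colors on its endpoints.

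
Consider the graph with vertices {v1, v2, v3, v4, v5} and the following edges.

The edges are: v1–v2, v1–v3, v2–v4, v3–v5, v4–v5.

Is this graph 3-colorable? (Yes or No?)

Yes

The chromatic number is 3. The cycle v2-v4-v5-v3-v1-v2 has odd length 5, so it cannot be 2-colored; at least 3 colors are needed.
3 colors suffice: v1=3, v2=1, v3=2, v4=2, v5=1.
That is already a proper 3-coloring.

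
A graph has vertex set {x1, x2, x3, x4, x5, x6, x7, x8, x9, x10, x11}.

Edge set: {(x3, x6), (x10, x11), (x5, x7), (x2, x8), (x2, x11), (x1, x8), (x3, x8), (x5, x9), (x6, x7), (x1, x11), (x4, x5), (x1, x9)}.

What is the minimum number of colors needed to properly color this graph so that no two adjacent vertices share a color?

3

The cycle x3-x8-x1-x9-x5-x7-x6-x3 has odd length 7, so it cannot be 2-colored; at least 3 colors are needed.
A valid assignment using 3 colors: x1=blue, x2=blue, x3=blue, x4=blue, x5=red, x6=red, x7=blue, x8=red, x9=green, x10=blue, x11=red. Every edge joins two different colors.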